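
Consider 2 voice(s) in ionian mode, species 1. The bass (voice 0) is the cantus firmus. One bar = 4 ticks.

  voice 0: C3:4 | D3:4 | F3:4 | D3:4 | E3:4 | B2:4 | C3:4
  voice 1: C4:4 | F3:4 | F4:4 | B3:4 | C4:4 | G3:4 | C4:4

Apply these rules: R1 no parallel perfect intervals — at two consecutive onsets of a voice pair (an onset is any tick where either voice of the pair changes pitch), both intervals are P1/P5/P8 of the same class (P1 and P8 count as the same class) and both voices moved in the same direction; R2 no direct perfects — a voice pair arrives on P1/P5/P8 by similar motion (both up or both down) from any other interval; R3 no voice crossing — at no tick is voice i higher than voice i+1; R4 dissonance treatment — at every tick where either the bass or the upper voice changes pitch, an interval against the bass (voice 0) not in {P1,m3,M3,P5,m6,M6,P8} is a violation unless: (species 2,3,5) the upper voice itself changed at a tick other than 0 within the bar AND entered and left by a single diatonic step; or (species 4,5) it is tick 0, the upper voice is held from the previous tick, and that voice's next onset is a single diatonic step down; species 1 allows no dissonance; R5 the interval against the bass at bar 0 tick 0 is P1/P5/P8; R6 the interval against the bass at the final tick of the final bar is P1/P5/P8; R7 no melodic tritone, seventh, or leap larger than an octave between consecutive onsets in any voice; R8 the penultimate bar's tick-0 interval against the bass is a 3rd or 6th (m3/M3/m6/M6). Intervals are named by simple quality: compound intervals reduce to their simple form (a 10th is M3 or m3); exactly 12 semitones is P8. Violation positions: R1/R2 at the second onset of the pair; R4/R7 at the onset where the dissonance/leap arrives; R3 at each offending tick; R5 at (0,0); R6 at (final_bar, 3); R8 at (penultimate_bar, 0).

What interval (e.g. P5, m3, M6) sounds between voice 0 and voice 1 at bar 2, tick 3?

P8

voice 0=F3 voice 1=F4 -> P8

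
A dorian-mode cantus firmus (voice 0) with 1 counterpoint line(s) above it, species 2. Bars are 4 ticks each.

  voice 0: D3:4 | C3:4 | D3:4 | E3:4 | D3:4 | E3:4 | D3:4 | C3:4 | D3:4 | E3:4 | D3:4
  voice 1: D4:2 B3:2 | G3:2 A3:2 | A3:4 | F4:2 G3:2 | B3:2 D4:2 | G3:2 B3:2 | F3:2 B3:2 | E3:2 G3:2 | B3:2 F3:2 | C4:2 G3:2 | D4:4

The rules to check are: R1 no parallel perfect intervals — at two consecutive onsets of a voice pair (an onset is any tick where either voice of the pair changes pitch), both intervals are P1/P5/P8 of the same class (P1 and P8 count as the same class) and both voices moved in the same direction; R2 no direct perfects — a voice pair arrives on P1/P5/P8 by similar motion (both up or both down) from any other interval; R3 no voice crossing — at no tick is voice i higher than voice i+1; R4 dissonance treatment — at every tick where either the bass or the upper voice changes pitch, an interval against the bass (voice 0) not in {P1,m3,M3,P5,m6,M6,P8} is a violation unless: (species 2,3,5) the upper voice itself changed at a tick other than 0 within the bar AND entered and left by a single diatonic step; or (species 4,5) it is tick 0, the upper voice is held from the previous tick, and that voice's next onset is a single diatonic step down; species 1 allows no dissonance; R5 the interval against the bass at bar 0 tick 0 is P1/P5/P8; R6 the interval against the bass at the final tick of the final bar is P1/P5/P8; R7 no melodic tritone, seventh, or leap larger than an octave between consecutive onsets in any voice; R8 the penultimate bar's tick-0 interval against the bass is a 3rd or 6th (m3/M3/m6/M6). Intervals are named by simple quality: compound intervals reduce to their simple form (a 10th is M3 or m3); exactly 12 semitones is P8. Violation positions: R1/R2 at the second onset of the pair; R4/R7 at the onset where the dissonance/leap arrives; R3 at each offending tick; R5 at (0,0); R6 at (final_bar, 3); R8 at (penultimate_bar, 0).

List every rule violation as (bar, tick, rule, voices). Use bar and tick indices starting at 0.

(1, 0, R2, (0, 1))
(3, 0, R4, (0, 1))
(3, 2, R7, (1,))
(6, 0, R7, (1,))
(6, 2, R7, (1,))
(8, 2, R7, (1,))

bar 0: v0=D3 v1=D4 downbeat P8
bar 1: v0=C3 v1=G3 downbeat P5
bar 2: v0=D3 v1=A3 downbeat P5
bar 3: v0=E3 v1=F4 downbeat m2
bar 4: v0=D3 v1=B3 downbeat M6
bar 5: v0=E3 v1=G3 downbeat m3
bar 6: v0=D3 v1=F3 downbeat m3
bar 7: v0=C3 v1=E3 downbeat M3
bar 8: v0=D3 v1=B3 downbeat M6
bar 9: v0=E3 v1=C4 downbeat m6
bar 10: v0=D3 v1=D4 downbeat P8
  -> R2 @ bar 1 tick 0 v(0, 1): D3/B3 M6 -> C3/G3 P5 similar
  -> R4 @ bar 3 tick 0 v(0, 1): E3/F4 m2 untreated
  -> R7 @ bar 3 tick 2 v(1,): F4->G3 leap 10st
  -> R7 @ bar 6 tick 0 v(1,): B3->F3 leap 6st
  -> R7 @ bar 6 tick 2 v(1,): F3->B3 leap 6st
  -> R7 @ bar 8 tick 2 v(1,): B3->F3 leap 6st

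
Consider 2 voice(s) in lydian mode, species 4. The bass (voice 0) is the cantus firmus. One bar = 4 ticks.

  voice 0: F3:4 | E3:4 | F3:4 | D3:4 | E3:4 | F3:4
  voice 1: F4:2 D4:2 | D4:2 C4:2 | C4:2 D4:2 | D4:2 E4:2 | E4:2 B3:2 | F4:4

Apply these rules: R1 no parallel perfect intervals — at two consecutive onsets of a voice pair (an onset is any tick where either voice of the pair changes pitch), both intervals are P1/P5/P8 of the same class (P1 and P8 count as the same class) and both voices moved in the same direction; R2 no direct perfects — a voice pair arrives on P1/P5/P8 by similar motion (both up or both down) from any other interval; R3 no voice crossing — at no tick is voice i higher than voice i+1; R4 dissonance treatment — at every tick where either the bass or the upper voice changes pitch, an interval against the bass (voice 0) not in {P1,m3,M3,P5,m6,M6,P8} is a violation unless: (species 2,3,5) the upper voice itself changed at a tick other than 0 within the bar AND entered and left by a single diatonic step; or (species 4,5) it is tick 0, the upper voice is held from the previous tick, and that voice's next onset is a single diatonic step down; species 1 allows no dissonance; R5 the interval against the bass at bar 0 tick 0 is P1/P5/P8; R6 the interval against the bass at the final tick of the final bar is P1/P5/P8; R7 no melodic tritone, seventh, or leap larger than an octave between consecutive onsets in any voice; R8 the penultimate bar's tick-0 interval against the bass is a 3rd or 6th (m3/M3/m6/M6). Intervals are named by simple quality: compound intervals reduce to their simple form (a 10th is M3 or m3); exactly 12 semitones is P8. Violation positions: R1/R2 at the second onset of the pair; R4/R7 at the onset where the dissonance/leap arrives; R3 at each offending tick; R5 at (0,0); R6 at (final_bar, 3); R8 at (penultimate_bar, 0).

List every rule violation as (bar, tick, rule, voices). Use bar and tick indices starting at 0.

(3, 2, R4, (0, 1))
(4, 0, R8, (0, 1))
(5, 0, R2, (0, 1))
(5, 0, R7, (1,))

bar 0: v0=F3 v1=F4 downbeat P8
bar 1: v0=E3 v1=D4 downbeat m7
bar 2: v0=F3 v1=C4 downbeat P5
bar 3: v0=D3 v1=D4 downbeat P8
bar 4: v0=E3 v1=E4 downbeat P8
bar 5: v0=F3 v1=F4 downbeat P8
  -> R4 @ bar 3 tick 2 v(0, 1): D3/E4 M2 untreated
  -> R8 @ bar 4 tick 0 v(0, 1): penult P8 not 3rd/6th
  -> R2 @ bar 5 tick 0 v(0, 1): E3/B3 P5 -> F3/F4 P8 similar
  -> R7 @ bar 5 tick 0 v(1,): B3->F4 leap 6st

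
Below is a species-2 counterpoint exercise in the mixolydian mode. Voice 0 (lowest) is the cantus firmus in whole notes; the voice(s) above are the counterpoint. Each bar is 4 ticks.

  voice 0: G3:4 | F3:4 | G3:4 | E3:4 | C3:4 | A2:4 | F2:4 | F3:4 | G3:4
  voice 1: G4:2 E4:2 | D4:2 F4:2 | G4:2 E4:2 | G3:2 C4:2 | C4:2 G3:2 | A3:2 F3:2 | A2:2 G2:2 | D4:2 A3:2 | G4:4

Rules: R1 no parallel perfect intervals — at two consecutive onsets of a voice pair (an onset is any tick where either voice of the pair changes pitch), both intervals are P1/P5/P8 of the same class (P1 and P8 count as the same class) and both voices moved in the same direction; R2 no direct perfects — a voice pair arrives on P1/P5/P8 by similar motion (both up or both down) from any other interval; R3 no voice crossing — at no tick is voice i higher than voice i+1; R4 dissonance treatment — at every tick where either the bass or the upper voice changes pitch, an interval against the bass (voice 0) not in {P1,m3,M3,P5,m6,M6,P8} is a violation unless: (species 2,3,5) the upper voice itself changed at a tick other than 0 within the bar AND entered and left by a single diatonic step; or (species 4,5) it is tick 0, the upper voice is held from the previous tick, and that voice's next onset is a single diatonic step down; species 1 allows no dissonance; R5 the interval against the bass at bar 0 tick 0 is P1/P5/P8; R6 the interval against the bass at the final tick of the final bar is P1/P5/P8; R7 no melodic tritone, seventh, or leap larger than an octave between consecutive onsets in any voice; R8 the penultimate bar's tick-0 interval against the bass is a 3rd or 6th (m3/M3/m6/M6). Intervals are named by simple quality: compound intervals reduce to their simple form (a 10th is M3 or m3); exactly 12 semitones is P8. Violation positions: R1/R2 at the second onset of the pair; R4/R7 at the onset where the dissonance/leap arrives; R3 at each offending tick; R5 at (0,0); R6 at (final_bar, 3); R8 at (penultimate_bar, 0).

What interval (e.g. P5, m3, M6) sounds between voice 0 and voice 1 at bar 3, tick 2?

m6

voice 0=E3 voice 1=C4 -> m6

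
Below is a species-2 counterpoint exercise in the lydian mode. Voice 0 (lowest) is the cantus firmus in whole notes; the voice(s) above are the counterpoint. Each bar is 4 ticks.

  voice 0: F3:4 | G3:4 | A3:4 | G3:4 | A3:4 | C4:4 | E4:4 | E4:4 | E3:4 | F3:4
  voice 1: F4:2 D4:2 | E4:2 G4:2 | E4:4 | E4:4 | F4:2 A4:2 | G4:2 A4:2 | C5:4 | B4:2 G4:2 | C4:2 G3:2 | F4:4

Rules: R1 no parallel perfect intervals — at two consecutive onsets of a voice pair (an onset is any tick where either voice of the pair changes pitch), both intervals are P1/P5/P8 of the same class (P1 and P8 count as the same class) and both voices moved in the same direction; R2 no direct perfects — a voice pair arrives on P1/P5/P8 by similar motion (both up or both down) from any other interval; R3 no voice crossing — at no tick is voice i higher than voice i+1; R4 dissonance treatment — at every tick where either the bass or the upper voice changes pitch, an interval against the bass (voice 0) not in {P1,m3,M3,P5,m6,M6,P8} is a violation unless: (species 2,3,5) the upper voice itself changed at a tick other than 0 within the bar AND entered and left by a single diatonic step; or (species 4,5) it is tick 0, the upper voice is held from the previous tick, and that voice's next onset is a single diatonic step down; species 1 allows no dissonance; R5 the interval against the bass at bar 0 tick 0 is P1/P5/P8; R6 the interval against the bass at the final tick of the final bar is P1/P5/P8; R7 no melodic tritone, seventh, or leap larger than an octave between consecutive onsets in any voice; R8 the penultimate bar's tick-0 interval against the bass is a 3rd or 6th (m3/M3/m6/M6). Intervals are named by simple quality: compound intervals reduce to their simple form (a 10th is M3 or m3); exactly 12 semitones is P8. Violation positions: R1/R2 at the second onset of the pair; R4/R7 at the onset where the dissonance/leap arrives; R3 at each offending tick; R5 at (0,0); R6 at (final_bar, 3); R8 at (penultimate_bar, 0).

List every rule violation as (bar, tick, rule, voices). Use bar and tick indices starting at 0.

bar 0: v0=F3 v1=F4 downbeat P8
bar 1: v0=G3 v1=E4 downbeat M6
bar 2: v0=A3 v1=E4 downbeat P5
bar 3: v0=G3 v1=E4 downbeat M6
bar 4: v0=A3 v1=F4 downbeat m6
bar 5: v0=C4 v1=G4 downbeat P5
bar 6: v0=E4 v1=C5 downbeat m6
bar 7: v0=E4 v1=B4 downbeat P5
bar 8: v0=E3 v1=C4 downbeat m6
bar 9: v0=F3 v1=F4 downbeat P8
  -> R2 @ bar 9 tick 0 v(0, 1): E3/G3 m3 -> F3/F4 P8 similar
  -> R7 @ bar 9 tick 0 v(1,): G3->F4 leap 10st

(9, 0, R2, (0, 1))
(9, 0, R7, (1,))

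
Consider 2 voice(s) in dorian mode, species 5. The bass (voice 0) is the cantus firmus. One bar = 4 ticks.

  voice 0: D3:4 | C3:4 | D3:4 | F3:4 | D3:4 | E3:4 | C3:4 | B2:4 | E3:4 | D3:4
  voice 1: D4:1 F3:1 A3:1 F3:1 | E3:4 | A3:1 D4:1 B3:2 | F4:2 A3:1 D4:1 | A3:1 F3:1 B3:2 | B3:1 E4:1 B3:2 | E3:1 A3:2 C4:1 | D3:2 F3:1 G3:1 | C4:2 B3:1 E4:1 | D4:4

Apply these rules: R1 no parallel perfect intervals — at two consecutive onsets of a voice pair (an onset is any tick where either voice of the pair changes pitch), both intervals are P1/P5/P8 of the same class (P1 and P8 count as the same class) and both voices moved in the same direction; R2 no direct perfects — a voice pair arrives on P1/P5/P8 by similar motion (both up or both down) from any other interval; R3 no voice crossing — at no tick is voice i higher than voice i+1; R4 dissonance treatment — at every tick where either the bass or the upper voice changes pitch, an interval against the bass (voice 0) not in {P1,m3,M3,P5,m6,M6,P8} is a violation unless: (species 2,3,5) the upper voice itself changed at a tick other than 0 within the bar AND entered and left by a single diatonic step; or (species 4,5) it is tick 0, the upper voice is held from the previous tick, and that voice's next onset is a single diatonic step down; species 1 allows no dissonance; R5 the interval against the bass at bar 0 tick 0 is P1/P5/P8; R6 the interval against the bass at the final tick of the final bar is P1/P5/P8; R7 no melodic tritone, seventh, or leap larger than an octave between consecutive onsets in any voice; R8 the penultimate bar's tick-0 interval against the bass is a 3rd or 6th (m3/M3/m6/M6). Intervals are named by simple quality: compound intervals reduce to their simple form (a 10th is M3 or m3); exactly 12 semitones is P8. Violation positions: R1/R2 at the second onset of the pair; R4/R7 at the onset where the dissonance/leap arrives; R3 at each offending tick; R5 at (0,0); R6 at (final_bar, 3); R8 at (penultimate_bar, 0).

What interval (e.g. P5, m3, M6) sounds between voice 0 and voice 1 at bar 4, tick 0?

voice 0=D3 voice 1=A3 -> P5

P5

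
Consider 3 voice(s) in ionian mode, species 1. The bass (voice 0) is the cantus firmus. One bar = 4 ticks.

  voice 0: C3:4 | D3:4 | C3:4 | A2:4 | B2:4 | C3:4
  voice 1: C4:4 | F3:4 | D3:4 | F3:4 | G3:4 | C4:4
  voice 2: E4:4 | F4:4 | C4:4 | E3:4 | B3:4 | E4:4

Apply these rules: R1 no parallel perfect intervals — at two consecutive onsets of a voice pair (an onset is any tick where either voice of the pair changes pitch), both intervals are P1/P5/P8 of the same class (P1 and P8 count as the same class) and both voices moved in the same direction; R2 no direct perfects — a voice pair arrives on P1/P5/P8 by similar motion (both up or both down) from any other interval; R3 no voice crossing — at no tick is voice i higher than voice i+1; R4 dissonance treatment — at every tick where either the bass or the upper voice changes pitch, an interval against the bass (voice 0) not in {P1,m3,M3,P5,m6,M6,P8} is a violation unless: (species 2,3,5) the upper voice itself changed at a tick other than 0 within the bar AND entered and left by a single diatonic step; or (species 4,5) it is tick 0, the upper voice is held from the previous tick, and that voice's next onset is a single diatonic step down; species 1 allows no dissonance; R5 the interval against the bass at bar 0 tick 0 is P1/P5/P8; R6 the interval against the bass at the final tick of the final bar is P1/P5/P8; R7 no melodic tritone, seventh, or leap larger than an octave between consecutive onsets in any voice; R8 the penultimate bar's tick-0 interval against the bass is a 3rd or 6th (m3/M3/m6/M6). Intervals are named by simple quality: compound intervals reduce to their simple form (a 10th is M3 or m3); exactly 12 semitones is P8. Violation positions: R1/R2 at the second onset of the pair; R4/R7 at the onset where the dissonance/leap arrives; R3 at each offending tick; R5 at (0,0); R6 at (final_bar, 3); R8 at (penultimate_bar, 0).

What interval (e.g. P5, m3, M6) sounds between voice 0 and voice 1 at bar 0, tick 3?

P8

voice 0=C3 voice 1=C4 -> P8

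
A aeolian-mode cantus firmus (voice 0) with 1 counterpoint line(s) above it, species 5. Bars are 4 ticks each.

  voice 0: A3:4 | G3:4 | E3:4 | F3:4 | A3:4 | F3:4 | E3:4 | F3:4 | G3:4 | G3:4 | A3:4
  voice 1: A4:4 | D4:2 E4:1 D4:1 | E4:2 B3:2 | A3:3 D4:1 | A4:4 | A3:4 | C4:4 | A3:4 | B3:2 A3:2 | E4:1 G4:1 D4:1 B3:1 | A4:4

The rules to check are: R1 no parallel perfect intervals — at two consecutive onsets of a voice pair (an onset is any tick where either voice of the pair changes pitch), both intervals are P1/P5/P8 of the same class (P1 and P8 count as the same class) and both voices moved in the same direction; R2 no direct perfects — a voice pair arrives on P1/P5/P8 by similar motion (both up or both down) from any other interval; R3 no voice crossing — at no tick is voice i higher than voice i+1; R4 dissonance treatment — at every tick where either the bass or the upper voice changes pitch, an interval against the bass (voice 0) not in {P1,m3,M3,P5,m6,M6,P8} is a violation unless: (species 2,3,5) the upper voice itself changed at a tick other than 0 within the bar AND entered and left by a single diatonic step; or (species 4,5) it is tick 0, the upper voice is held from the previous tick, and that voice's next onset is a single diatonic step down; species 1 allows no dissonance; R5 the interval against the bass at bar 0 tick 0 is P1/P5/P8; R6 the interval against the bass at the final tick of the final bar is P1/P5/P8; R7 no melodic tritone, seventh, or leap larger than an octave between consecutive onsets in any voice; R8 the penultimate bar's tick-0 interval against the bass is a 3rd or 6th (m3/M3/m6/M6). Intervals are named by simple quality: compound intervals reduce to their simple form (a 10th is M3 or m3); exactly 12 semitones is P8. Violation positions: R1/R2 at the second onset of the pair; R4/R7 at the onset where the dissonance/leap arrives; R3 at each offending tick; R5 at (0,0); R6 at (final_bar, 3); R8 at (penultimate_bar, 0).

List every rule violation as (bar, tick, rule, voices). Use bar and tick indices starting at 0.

bar 0: v0=A3 v1=A4 downbeat P8
bar 1: v0=G3 v1=D4 downbeat P5
bar 2: v0=E3 v1=E4 downbeat P8
bar 3: v0=F3 v1=A3 downbeat M3
bar 4: v0=A3 v1=A4 downbeat P8
bar 5: v0=F3 v1=A3 downbeat M3
bar 6: v0=E3 v1=C4 downbeat m6
bar 7: v0=F3 v1=A3 downbeat M3
bar 8: v0=G3 v1=B3 downbeat M3
bar 9: v0=G3 v1=E4 downbeat M6
bar 10: v0=A3 v1=A4 downbeat P8
  -> R2 @ bar 1 tick 0 v(0, 1): A3/A4 P8 -> G3/D4 P5 similar
  -> R2 @ bar 4 tick 0 v(0, 1): F3/D4 M6 -> A3/A4 P8 similar
  -> R4 @ bar 8 tick 2 v(0, 1): G3/A3 M2 untreated
  -> R2 @ bar 10 tick 0 v(0, 1): G3/B3 M3 -> A3/A4 P8 similar
  -> R7 @ bar 10 tick 0 v(1,): B3->A4 leap 10st

(1, 0, R2, (0, 1))
(4, 0, R2, (0, 1))
(8, 2, R4, (0, 1))
(10, 0, R2, (0, 1))
(10, 0, R7, (1,))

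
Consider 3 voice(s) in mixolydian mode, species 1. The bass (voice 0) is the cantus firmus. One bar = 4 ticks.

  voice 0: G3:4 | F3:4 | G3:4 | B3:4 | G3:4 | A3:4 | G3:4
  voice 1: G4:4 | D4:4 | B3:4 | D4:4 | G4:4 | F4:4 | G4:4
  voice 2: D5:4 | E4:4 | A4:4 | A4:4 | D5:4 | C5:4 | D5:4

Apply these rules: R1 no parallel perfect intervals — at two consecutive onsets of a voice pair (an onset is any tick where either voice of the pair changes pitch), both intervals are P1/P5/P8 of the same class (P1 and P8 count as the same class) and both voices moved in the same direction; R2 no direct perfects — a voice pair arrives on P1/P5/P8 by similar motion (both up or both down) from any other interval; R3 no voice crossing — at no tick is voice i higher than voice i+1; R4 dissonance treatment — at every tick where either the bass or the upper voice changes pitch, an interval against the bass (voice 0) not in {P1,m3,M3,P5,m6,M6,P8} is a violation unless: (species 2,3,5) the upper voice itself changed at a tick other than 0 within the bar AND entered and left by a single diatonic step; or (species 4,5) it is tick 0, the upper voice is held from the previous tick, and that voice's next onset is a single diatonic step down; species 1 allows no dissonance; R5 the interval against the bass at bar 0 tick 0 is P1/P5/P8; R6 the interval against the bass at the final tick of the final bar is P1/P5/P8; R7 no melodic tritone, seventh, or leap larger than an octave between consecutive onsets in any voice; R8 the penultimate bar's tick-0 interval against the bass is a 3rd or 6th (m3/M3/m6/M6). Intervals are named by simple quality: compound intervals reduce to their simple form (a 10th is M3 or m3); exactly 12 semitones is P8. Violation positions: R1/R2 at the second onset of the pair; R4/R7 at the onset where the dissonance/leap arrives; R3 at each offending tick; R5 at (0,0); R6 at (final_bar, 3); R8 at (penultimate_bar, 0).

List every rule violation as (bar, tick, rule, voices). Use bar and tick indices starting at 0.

bar 0: v0=G3 v1=G4 v2=D5 downbeat P5
bar 1: v0=F3 v1=D4 v2=E4 downbeat M7
bar 2: v0=G3 v1=B3 v2=A4 downbeat M2
bar 3: v0=B3 v1=D4 v2=A4 downbeat m7
bar 4: v0=G3 v1=G4 v2=D5 downbeat P5
bar 5: v0=A3 v1=F4 v2=C5 downbeat m3
bar 6: v0=G3 v1=G4 v2=D5 downbeat P5
  -> R4 @ bar 1 tick 0 v(0, 2): F3/E4 M7 untreated
  -> R7 @ bar 1 tick 0 v(2,): D5->E4 leap 10st
  -> R4 @ bar 2 tick 0 v(0, 2): G3/A4 M2 untreated
  -> R4 @ bar 3 tick 0 v(0, 2): B3/A4 m7 untreated
  -> R1 @ bar 4 tick 0 v(1, 2): D4/A4 P5 -> G4/D5 P5 similar
  -> R1 @ bar 5 tick 0 v(1, 2): G4/D5 P5 -> F4/C5 P5 similar
  -> R1 @ bar 6 tick 0 v(1, 2): F4/C5 P5 -> G4/D5 P5 similar

(1, 0, R4, (0, 2))
(1, 0, R7, (2,))
(2, 0, R4, (0, 2))
(3, 0, R4, (0, 2))
(4, 0, R1, (1, 2))
(5, 0, R1, (1, 2))
(6, 0, R1, (1, 2))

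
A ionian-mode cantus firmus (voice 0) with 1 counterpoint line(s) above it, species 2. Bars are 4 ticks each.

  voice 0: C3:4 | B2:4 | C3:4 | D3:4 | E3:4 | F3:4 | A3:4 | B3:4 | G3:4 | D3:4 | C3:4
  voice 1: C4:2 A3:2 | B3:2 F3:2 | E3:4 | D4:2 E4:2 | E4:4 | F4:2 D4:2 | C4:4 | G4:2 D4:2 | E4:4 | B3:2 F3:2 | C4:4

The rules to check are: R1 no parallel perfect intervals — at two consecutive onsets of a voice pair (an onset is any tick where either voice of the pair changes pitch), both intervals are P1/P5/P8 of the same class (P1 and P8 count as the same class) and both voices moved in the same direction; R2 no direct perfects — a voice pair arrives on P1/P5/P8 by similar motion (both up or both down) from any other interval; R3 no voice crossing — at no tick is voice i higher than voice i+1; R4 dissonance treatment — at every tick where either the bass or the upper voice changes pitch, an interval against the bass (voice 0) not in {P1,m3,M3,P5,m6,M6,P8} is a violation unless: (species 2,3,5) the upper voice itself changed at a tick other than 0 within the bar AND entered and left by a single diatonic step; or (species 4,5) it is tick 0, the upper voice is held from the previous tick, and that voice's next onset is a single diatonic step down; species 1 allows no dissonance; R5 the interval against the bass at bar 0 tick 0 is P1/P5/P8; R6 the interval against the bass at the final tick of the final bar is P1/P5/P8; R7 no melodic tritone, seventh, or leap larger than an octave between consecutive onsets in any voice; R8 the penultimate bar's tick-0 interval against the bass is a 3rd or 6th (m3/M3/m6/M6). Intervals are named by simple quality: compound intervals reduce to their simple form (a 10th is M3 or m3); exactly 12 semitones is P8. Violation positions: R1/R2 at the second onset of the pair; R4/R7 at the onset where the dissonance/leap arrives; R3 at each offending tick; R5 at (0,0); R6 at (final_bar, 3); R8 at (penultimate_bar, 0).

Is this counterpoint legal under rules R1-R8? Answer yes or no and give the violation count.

bar 0: v0=C3 v1=C4 (P8)
bar 1: v0=B2 v1=B3 (P8)
bar 2: v0=C3 v1=E3 (M3)
bar 3: v0=D3 v1=D4 (P8)
bar 4: v0=E3 v1=E4 (P8)
bar 5: v0=F3 v1=F4 (P8)
bar 6: v0=A3 v1=C4 (m3)
bar 7: v0=B3 v1=G4 (m6)
bar 8: v0=G3 v1=E4 (M6)
bar 9: v0=D3 v1=B3 (M6)
bar 10: v0=C3 v1=C4 (P8)
  R4 @ bar1.2: B2/F3 TT untreated
  R7 @ bar1.2: B3->F3 leap 6st
  R2 @ bar3.0: C3/E3 M3 -> D3/D4 P8 similar
  R7 @ bar3.0: E3->D4 leap 10st
  R1 @ bar5.0: E3/E4 P8 -> F3/F4 P8 similar
  R7 @ bar9.2: B3->F3 leap 6st

No (6 violations)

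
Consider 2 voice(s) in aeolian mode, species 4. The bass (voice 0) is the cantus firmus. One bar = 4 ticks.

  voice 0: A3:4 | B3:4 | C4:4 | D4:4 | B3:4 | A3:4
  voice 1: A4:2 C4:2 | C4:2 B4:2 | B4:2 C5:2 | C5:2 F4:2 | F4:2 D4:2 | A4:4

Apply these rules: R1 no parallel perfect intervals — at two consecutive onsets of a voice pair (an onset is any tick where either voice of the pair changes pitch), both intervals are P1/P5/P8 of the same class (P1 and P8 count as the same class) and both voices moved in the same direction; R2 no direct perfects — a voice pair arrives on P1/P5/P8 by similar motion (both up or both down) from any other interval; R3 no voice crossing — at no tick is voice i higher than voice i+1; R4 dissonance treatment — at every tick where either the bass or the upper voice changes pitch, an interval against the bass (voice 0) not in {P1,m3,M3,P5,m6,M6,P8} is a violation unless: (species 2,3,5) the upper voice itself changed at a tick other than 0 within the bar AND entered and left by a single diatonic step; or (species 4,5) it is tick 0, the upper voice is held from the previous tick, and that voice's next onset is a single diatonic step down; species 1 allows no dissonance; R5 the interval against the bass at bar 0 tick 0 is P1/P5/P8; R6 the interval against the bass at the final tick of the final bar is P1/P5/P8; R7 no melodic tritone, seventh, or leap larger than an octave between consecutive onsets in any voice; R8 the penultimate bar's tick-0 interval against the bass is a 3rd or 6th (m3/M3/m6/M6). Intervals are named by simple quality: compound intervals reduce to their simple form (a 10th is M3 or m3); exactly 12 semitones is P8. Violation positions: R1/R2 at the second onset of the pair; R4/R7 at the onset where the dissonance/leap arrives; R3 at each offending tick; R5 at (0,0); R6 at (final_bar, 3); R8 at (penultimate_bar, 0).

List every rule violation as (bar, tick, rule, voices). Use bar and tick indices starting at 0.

bar 0: v0=A3 v1=A4 downbeat P8
bar 1: v0=B3 v1=C4 downbeat m2
bar 2: v0=C4 v1=B4 downbeat M7
bar 3: v0=D4 v1=C5 downbeat m7
bar 4: v0=B3 v1=F4 downbeat TT
bar 5: v0=A3 v1=A4 downbeat P8
  -> R4 @ bar 1 tick 0 v(0, 1): B3/C4 m2 untreated
  -> R7 @ bar 1 tick 2 v(1,): C4->B4 leap 11st
  -> R4 @ bar 2 tick 0 v(0, 1): C4/B4 M7 untreated
  -> R4 @ bar 3 tick 0 v(0, 1): D4/C5 m7 untreated
  -> R4 @ bar 4 tick 0 v(0, 1): B3/F4 TT untreated
  -> R8 @ bar 4 tick 0 v(0, 1): penult TT not 3rd/6th

(1, 0, R4, (0, 1))
(1, 2, R7, (1,))
(2, 0, R4, (0, 1))
(3, 0, R4, (0, 1))
(4, 0, R4, (0, 1))
(4, 0, R8, (0, 1))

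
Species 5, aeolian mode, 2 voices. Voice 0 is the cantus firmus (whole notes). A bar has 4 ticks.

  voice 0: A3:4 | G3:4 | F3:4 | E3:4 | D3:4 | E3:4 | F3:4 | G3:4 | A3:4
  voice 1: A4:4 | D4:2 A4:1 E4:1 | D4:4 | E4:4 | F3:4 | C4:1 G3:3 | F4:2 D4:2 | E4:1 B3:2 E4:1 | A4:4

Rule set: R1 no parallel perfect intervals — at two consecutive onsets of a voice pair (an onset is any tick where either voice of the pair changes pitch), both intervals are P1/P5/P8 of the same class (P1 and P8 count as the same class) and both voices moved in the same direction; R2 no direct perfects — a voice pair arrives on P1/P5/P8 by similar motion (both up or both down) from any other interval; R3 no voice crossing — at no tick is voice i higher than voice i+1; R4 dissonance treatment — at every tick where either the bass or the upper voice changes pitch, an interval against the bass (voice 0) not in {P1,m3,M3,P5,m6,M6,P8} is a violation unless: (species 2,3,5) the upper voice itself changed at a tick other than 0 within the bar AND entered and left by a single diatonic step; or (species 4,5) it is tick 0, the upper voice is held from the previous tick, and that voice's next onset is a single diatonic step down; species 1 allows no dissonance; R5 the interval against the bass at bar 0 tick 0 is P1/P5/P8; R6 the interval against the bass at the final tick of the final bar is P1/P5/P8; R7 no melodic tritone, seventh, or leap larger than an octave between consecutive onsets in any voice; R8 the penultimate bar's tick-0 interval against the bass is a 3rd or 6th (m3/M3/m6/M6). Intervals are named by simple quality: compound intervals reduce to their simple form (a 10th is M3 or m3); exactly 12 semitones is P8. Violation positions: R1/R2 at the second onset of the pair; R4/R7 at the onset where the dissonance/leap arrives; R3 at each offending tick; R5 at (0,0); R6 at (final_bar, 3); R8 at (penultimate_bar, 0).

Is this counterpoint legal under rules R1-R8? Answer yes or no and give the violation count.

bar 0: v0=A3 v1=A4 (P8)
bar 1: v0=G3 v1=D4 (P5)
bar 2: v0=F3 v1=D4 (M6)
bar 3: v0=E3 v1=E4 (P8)
bar 4: v0=D3 v1=F3 (m3)
bar 5: v0=E3 v1=C4 (m6)
bar 6: v0=F3 v1=F4 (P8)
bar 7: v0=G3 v1=E4 (M6)
bar 8: v0=A3 v1=A4 (P8)
  R2 @ bar1.0: A3/A4 P8 -> G3/D4 P5 similar
  R4 @ bar1.2: G3/A4 M2 untreated
  R7 @ bar4.0: E4->F3 leap 11st
  R2 @ bar6.0: E3/G3 m3 -> F3/F4 P8 similar
  R7 @ bar6.0: G3->F4 leap 10st
  R2 @ bar8.0: G3/E4 M6 -> A3/A4 P8 similar

No (6 violations)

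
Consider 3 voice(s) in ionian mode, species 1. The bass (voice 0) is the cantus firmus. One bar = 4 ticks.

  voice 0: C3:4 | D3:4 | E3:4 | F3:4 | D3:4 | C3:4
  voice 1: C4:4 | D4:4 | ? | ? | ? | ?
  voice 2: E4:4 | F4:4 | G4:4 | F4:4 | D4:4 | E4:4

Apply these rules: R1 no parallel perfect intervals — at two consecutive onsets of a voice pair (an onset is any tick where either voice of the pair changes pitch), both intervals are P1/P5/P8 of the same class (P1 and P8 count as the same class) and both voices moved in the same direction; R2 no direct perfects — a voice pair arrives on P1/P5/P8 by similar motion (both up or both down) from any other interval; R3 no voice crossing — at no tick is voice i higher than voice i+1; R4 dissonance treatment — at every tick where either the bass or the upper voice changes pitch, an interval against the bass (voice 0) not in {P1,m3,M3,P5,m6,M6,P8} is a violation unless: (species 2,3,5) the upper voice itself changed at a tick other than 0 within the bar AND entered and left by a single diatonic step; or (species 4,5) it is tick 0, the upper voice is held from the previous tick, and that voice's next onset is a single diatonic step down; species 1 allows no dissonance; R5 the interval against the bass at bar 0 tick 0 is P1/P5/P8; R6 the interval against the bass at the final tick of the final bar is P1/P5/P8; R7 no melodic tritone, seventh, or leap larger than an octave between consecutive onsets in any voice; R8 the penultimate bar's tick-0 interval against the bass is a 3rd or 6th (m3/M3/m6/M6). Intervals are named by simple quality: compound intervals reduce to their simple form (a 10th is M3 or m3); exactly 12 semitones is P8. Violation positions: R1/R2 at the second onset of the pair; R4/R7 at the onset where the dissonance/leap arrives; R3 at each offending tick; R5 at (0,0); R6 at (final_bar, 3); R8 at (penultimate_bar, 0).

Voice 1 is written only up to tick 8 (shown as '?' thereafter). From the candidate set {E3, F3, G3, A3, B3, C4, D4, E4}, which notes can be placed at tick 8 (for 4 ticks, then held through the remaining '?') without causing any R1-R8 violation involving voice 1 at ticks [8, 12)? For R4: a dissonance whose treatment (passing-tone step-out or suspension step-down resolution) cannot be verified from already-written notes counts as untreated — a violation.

E3: violates R7
F3: violates R4
G3: legal
A3: violates R4
B3: legal
C4: legal
D4: violates R4
E4: violates R1

{B3, C4, G3}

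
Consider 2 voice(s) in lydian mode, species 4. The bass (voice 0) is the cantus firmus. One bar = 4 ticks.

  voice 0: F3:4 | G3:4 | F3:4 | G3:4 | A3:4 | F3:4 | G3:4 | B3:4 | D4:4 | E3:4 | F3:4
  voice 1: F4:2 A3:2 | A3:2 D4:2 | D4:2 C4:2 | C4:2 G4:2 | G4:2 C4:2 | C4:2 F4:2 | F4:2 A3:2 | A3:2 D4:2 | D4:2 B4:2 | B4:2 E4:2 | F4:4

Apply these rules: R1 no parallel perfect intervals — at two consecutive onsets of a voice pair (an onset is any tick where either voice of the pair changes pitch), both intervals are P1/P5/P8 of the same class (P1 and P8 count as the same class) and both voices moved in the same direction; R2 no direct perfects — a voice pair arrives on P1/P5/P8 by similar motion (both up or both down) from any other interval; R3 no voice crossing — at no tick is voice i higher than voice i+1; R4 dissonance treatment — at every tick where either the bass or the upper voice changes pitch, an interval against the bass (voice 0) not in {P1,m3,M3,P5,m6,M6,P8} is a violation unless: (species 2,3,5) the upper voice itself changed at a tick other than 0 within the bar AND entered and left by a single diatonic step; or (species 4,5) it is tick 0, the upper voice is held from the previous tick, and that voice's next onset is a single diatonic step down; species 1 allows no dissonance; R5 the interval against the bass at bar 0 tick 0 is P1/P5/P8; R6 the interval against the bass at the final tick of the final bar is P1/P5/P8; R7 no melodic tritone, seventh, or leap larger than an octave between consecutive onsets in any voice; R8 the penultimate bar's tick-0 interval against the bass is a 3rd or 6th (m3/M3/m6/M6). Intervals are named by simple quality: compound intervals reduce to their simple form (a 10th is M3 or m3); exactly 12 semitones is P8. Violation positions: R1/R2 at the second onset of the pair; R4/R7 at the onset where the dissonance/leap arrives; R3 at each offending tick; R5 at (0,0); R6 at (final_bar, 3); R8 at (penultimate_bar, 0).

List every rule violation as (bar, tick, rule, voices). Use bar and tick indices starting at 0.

(1, 0, R4, (0, 1))
(3, 0, R4, (0, 1))
(4, 0, R4, (0, 1))
(6, 0, R4, (0, 1))
(6, 2, R4, (0, 1))
(7, 0, R3, (0, 1))
(7, 0, R4, (0, 1))
(7, 1, R3, (0, 1))
(9, 0, R7, (0,))
(9, 0, R8, (0, 1))
(10, 0, R1, (0, 1))

bar 0: v0=F3 v1=F4 downbeat P8
bar 1: v0=G3 v1=A3 downbeat M2
bar 2: v0=F3 v1=D4 downbeat M6
bar 3: v0=G3 v1=C4 downbeat P4
bar 4: v0=A3 v1=G4 downbeat m7
bar 5: v0=F3 v1=C4 downbeat P5
bar 6: v0=G3 v1=F4 downbeat m7
bar 7: v0=B3 v1=A3 downbeat M2
bar 8: v0=D4 v1=D4 downbeat P1
bar 9: v0=E3 v1=B4 downbeat P5
bar 10: v0=F3 v1=F4 downbeat P8
  -> R4 @ bar 1 tick 0 v(0, 1): G3/A3 M2 untreated
  -> R4 @ bar 3 tick 0 v(0, 1): G3/C4 P4 untreated
  -> R4 @ bar 4 tick 0 v(0, 1): A3/G4 m7 untreated
  -> R4 @ bar 6 tick 0 v(0, 1): G3/F4 m7 untreated
  -> R4 @ bar 6 tick 2 v(0, 1): G3/A3 M2 untreated
  -> R3 @ bar 7 tick 0 v(0, 1): B3 above A3
  -> R4 @ bar 7 tick 0 v(0, 1): B3/A3 M2 untreated
  -> R3 @ bar 7 tick 1 v(0, 1): B3 above A3
  -> R7 @ bar 9 tick 0 v(0,): D4->E3 leap 10st
  -> R8 @ bar 9 tick 0 v(0, 1): penult P5 not 3rd/6th
  -> R1 @ bar 10 tick 0 v(0, 1): E3/E4 P8 -> F3/F4 P8 similar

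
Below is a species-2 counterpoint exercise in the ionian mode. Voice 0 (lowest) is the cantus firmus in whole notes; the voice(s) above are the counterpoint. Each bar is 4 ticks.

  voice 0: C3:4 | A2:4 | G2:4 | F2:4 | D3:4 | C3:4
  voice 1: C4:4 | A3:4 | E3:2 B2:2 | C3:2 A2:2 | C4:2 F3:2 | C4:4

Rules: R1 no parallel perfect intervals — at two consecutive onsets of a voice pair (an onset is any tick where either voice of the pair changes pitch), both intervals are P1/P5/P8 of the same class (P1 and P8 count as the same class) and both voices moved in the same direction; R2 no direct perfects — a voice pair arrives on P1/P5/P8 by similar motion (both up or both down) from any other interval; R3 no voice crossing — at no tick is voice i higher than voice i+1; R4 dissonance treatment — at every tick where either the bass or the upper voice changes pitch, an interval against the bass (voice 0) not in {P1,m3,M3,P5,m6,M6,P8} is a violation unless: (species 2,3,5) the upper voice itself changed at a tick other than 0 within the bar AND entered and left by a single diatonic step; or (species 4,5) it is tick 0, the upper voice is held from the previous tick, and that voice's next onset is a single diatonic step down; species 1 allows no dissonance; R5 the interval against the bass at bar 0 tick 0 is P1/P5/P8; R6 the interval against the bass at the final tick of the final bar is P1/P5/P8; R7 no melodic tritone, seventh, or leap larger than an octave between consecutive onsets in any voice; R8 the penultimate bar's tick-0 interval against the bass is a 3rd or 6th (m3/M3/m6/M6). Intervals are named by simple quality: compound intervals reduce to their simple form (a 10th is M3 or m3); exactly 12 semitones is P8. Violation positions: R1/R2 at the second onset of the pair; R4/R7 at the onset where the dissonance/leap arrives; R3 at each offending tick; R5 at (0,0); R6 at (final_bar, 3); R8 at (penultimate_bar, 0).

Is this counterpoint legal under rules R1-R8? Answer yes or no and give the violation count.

No (4 violations)

bar 0: v0=C3 v1=C4 (P8)
bar 1: v0=A2 v1=A3 (P8)
bar 2: v0=G2 v1=E3 (M6)
bar 3: v0=F2 v1=C3 (P5)
bar 4: v0=D3 v1=C4 (m7)
bar 5: v0=C3 v1=C4 (P8)
  R1 @ bar1.0: C3/C4 P8 -> A2/A3 P8 similar
  R4 @ bar4.0: D3/C4 m7 untreated
  R7 @ bar4.0: A2->C4 leap 15st
  R8 @ bar4.0: penult m7 not 3rd/6th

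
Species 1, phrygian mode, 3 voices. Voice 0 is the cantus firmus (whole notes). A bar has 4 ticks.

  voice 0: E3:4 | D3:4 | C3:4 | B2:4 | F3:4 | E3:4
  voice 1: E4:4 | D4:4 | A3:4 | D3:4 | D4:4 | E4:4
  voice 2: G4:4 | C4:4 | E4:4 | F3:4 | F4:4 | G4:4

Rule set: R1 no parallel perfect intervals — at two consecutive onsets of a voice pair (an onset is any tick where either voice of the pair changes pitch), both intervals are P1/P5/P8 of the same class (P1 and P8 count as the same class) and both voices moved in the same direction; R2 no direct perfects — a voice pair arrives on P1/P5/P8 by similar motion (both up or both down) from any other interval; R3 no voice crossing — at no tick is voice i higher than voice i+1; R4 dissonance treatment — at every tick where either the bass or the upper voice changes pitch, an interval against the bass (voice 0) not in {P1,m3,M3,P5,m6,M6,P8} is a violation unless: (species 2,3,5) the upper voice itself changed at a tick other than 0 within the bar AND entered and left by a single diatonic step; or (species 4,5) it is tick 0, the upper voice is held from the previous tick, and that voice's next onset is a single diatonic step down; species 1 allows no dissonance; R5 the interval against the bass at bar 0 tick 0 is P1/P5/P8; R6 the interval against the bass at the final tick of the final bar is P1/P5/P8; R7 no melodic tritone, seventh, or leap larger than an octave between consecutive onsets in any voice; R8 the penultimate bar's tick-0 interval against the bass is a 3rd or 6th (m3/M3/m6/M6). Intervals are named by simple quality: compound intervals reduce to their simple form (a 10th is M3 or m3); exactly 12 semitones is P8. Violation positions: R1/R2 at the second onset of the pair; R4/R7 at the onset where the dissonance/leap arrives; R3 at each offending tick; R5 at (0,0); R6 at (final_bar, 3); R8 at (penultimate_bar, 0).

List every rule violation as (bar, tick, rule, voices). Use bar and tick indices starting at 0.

bar 0: v0=E3 v1=E4 v2=G4 downbeat m3
bar 1: v0=D3 v1=D4 v2=C4 downbeat m7
bar 2: v0=C3 v1=A3 v2=E4 downbeat M3
bar 3: v0=B2 v1=D3 v2=F3 downbeat TT
bar 4: v0=F3 v1=D4 v2=F4 downbeat P8
bar 5: v0=E3 v1=E4 v2=G4 downbeat m3
  -> R5 @ bar 0 tick 0 v(0, 2): opens on m3
  -> R1 @ bar 1 tick 0 v(0, 1): E3/E4 P8 -> D3/D4 P8 similar
  -> R3 @ bar 1 tick 0 v(1, 2): D4 above C4
  -> R4 @ bar 1 tick 0 v(0, 2): D3/C4 m7 untreated
  -> R3 @ bar 1 tick 1 v(1, 2): D4 above C4
  -> R3 @ bar 1 tick 2 v(1, 2): D4 above C4
  -> R3 @ bar 1 tick 3 v(1, 2): D4 above C4
  -> R4 @ bar 3 tick 0 v(0, 2): B2/F3 TT untreated
  -> R7 @ bar 3 tick 0 v(2,): E4->F3 leap 11st
  -> R2 @ bar 4 tick 0 v(0, 2): B2/F3 TT -> F3/F4 P8 similar
  -> R7 @ bar 4 tick 0 v(0,): B2->F3 leap 6st
  -> R8 @ bar 4 tick 0 v(0, 2): penult P8 not 3rd/6th
  -> R6 @ bar 5 tick 3 v(0, 2): closes on m3

(0, 0, R5, (0, 2))
(1, 0, R1, (0, 1))
(1, 0, R3, (1, 2))
(1, 0, R4, (0, 2))
(1, 1, R3, (1, 2))
(1, 2, R3, (1, 2))
(1, 3, R3, (1, 2))
(3, 0, R4, (0, 2))
(3, 0, R7, (2,))
(4, 0, R2, (0, 2))
(4, 0, R7, (0,))
(4, 0, R8, (0, 2))
(5, 3, R6, (0, 2))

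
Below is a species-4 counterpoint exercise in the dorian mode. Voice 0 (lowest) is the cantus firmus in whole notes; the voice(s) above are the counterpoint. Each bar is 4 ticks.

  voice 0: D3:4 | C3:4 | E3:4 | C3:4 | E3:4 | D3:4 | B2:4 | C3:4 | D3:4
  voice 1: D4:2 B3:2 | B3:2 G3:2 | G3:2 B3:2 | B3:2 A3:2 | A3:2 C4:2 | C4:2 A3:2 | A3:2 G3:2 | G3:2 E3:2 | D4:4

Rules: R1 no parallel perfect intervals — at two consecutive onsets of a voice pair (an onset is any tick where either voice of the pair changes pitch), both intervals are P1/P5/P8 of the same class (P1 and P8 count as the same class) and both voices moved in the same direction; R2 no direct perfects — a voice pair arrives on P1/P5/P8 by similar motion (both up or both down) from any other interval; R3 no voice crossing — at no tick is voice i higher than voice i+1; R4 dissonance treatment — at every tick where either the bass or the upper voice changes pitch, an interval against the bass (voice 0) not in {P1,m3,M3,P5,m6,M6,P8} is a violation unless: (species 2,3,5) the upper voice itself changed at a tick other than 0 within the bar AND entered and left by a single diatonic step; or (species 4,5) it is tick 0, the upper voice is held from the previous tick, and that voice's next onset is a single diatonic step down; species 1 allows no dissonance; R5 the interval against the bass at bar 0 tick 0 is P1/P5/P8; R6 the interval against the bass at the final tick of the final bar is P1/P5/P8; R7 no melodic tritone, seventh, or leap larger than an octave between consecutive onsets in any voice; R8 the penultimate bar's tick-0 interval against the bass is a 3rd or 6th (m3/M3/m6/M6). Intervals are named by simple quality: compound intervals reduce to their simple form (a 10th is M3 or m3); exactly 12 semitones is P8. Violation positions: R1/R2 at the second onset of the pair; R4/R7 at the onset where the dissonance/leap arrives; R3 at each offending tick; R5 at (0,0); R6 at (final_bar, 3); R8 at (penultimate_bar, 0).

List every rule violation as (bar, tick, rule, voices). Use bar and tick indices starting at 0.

bar 0: v0=D3 v1=D4 downbeat P8
bar 1: v0=C3 v1=B3 downbeat M7
bar 2: v0=E3 v1=G3 downbeat m3
bar 3: v0=C3 v1=B3 downbeat M7
bar 4: v0=E3 v1=A3 downbeat P4
bar 5: v0=D3 v1=C4 downbeat m7
bar 6: v0=B2 v1=A3 downbeat m7
bar 7: v0=C3 v1=G3 downbeat P5
bar 8: v0=D3 v1=D4 downbeat P8
  -> R4 @ bar 1 tick 0 v(0, 1): C3/B3 M7 untreated
  -> R4 @ bar 4 tick 0 v(0, 1): E3/A3 P4 untreated
  -> R4 @ bar 5 tick 0 v(0, 1): D3/C4 m7 untreated
  -> R8 @ bar 7 tick 0 v(0, 1): penult P5 not 3rd/6th
  -> R2 @ bar 8 tick 0 v(0, 1): C3/E3 M3 -> D3/D4 P8 similar
  -> R7 @ bar 8 tick 0 v(1,): E3->D4 leap 10st

(1, 0, R4, (0, 1))
(4, 0, R4, (0, 1))
(5, 0, R4, (0, 1))
(7, 0, R8, (0, 1))
(8, 0, R2, (0, 1))
(8, 0, R7, (1,))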